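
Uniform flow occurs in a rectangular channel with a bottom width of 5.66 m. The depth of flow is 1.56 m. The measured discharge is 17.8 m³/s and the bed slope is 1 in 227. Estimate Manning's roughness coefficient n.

n = 0.033

Flow area A = b·y = 5.66 × 1.56 = 8.83 m². Wetted perimeter P = b + 2y = 5.66 + 2×1.56 = 8.78 m.
Hydraulic radius R = A/P = 8.83/8.78 = 1.006 m.
Rearranging Manning's equation: n = (1/Q) A R^(2/3) S^(1/2) = (1/17.8) × 8.83 × 1.006^(2/3) × √0.004405 = 0.033.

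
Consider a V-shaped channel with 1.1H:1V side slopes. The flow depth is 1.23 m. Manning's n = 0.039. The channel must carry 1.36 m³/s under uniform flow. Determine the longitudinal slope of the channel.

S = 0.0029

For a triangular section with side slope z = 1.1: A = zy² = 1.1×1.23² = 1.664 m²; P = 2y√(1+z²) = 2×1.23×1.487 = 3.657 m.
Hydraulic radius R = A/P = 1.664/3.657 = 0.4551 m.
From Manning's equation, S = [nQ / (1 A R^(2/3))]² = [0.039 × 1.36 / (1 × 1.664 × 0.4551^(2/3))]² = 0.0029.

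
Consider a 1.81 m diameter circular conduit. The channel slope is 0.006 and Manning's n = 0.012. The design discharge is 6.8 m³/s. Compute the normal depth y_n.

y_n = 1.11 m

Manning's equation rearranged: A R^(2/3) = nQ / (1·√S) = 0.012 × 6.8 / (√0.006) = 1.053.
At y = 0.795 m: A R^(2/3) = 0.6051 — too small.
At y = 1.11 m: A R^(2/3) = 1.053 — close enough.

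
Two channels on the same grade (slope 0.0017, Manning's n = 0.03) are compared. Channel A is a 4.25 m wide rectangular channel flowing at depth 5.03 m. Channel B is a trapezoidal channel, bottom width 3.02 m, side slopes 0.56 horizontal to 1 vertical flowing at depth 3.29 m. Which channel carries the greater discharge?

channel A

Channel A: Flow area A = b·y = 4.25 × 5.03 = 21.38 m². Wetted perimeter P = b + 2y = 4.25 + 2×5.03 = 14.31 m. Hydraulic radius R = A/P = 21.38/14.31 = 1.494 m. Q_A = (1/0.03)·21.38·1.494^(2/3)·√0.0017 = 38.39 m³/s.
Channel B: With bottom width b = 3.02 m and side slope z = 0.56: A = (b + zy)y = (3.02 + 0.56×3.29)×3.29 = 16 m²; P = b + 2y√(1+z²) = 3.02 + 2×3.29×1.146 = 10.56 m. Hydraulic radius R = A/P = 16/10.56 = 1.515 m. Q_B = (1/0.03)·16·1.515^(2/3)·√0.0017 = 29 m³/s.
Q_A = 38.39 m³/s vs Q_B = 29 m³/s, so channel A carries more.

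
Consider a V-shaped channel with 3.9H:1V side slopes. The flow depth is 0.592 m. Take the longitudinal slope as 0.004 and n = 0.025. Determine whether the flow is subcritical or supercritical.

For a triangular section with side slope z = 3.9: A = zy² = 3.9×0.592² = 1.367 m²; P = 2y√(1+z²) = 2×0.592×4.026 = 4.767 m.
Hydraulic radius R = A/P = 1.367/4.767 = 0.2867 m.
V = (1/n) R^(2/3) √S = (1/0.025) × 0.2867^(2/3) × √0.004 = 1.1 m/s. Hydraulic depth D_h = A/T = 1.367/4.618 = 0.296 m.
Froude number Fr = V/√(g·D_h) = 1.1/√(9.81×0.296) = 0.646, which is less than 1, so the flow is subcritical.

subcritical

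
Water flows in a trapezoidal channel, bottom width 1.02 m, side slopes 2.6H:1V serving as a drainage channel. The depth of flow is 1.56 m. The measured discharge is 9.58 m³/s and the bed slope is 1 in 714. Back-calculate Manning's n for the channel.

n = 0.027

With bottom width b = 1.02 m and side slope z = 2.6: A = (b + zy)y = (1.02 + 2.6×1.56)×1.56 = 7.919 m²; P = b + 2y√(1+z²) = 1.02 + 2×1.56×2.786 = 9.711 m.
Hydraulic radius R = A/P = 7.919/9.711 = 0.8154 m.
Rearranging Manning's equation: n = (1/Q) A R^(2/3) S^(1/2) = (1/9.58) × 7.919 × 0.8154^(2/3) × √0.001401 = 0.027.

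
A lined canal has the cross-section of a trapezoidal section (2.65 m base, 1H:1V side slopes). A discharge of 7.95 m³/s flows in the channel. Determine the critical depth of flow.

At critical depth, Q² T / (g A³) = 1, i.e. A³/T = Q²/g = 7.95²/9.81 = 6.443.
At y = 0.765 m: A³/T = 4.266 — short.
At y = 1.08 m: A³/T = 13.59 — over.
At y = 0.866 m: A³/T = 6.442 — ≈ 6.443.

y_c = 0.866 m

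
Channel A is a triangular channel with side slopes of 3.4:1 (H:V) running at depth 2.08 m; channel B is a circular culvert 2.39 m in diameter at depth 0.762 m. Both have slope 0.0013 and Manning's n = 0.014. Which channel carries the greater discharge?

channel A

Channel A: For a triangular section with side slope z = 3.4: A = zy² = 3.4×2.08² = 14.71 m²; P = 2y√(1+z²) = 2×2.08×3.544 = 14.74 m. Hydraulic radius R = A/P = 14.71/14.74 = 0.9977 m. Q_A = (1/0.014)·14.71·0.9977^(2/3)·√0.0013 = 37.83 m³/s.
Channel B: For a circular section of diameter D = 2.39 m at depth y = 0.762 m, the central angle is θ = 2 arccos(1 − 2y/D) = 2.4 rad. Then A = (D²/8)(θ − sin θ) = 1.231 m² and P = Dθ/2 = 2.868 m. Hydraulic radius R = A/P = 1.231/2.868 = 0.4293 m. Q_B = (1/0.014)·1.231·0.4293^(2/3)·√0.0013 = 1.805 m³/s.
Q_A = 37.83 m³/s vs Q_B = 1.805 m³/s, so channel A carries more.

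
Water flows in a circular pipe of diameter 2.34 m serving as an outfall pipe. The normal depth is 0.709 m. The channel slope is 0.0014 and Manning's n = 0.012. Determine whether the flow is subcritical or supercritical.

subcritical

For a circular section of diameter D = 2.34 m at depth y = 0.709 m, the central angle is θ = 2 arccos(1 − 2y/D) = 2.332 rad. Then A = (D²/8)(θ − sin θ) = 1.1 m² and P = Dθ/2 = 2.728 m.
Hydraulic radius R = A/P = 1.1/2.728 = 0.4033 m.
V = (1/n) R^(2/3) √S = (1/0.012) × 0.4033^(2/3) × √0.0014 = 1.702 m/s. Hydraulic depth D_h = A/T = 1.1/2.151 = 0.5115 m.
Froude number Fr = V/√(g·D_h) = 1.702/√(9.81×0.5115) = 0.76, which is less than 1, so the flow is subcritical.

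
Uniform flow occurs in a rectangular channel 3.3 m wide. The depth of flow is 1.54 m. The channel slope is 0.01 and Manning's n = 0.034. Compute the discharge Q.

Flow area A = b·y = 3.3 × 1.54 = 5.082 m². Wetted perimeter P = b + 2y = 3.3 + 2×1.54 = 6.38 m.
Hydraulic radius R = A/P = 5.082/6.38 = 0.7966 m.
Manning's equation: Q = (1/n) A R^(2/3) S^(1/2) = (1/0.034) × 5.082 × 0.7966^(2/3) × 0.01^(1/2) = 12.8 m³/s.

Q = 12.8 m³/s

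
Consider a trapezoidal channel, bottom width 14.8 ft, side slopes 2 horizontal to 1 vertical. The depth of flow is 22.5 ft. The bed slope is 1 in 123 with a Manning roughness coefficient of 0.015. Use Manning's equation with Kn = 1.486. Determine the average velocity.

V = 45.9 ft/s

With bottom width b = 14.8 ft and side slope z = 2: A = (b + zy)y = (14.8 + 2×22.5)×22.5 = 1346 ft²; P = b + 2y√(1+z²) = 14.8 + 2×22.5×2.236 = 115.4 ft.
Hydraulic radius R = A/P = 1346/115.4 = 11.66 ft.
From Manning's equation, V = (1.486/n) R^(2/3) S^(1/2) = (1.486/0.015) × 11.66^(2/3) × 0.00813^(1/2) = 45.9 ft/s.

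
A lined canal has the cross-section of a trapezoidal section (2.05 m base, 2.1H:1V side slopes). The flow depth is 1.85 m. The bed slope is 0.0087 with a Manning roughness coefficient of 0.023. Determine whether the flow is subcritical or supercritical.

With bottom width b = 2.05 m and side slope z = 2.1: A = (b + zy)y = (2.05 + 2.1×1.85)×1.85 = 10.98 m²; P = b + 2y√(1+z²) = 2.05 + 2×1.85×2.326 = 10.66 m.
Hydraulic radius R = A/P = 10.98/10.66 = 1.03 m.
V = (1/n) R^(2/3) √S = (1/0.023) × 1.03^(2/3) × √0.0087 = 4.137 m/s. Hydraulic depth D_h = A/T = 10.98/9.82 = 1.118 m.
Froude number Fr = V/√(g·D_h) = 4.137/√(9.81×1.118) = 1.25, which is greater than 1, so the flow is supercritical.

supercritical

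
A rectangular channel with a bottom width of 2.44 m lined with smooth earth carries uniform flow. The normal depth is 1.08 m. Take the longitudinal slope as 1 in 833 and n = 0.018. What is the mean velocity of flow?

V = 1.33 m/s

Flow area A = b·y = 2.44 × 1.08 = 2.635 m². Wetted perimeter P = b + 2y = 2.44 + 2×1.08 = 4.6 m.
Hydraulic radius R = A/P = 2.635/4.6 = 0.5729 m.
From Manning's equation, V = (1/n) R^(2/3) S^(1/2) = (1/0.018) × 0.5729^(2/3) × 0.0012^(1/2) = 1.33 m/s.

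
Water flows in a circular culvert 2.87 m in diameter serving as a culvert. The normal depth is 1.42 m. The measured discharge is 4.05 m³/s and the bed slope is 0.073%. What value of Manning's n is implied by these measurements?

n = 0.017

For a circular section of diameter D = 2.87 m at depth y = 1.42 m, the central angle is θ = 2 arccos(1 − 2y/D) = 3.121 rad. Then A = (D²/8)(θ − sin θ) = 3.192 m² and P = Dθ/2 = 4.478 m.
Hydraulic radius R = A/P = 3.192/4.478 = 0.7127 m.
Rearranging Manning's equation: n = (1/Q) A R^(2/3) S^(1/2) = (1/4.05) × 3.192 × 0.7127^(2/3) × √0.00073 = 0.017.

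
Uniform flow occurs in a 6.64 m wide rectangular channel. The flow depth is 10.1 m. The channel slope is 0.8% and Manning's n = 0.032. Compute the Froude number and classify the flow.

Flow area A = b·y = 6.64 × 10.1 = 67.06 m². Wetted perimeter P = b + 2y = 6.64 + 2×10.1 = 26.84 m.
Hydraulic radius R = A/P = 67.06/26.84 = 2.499 m.
V = (1/n) R^(2/3) √S = (1/0.032) × 2.499^(2/3) × √0.008 = 5.147 m/s. Hydraulic depth D_h = A/T = 67.06/6.64 = 10.1 m.
Froude number Fr = V/√(g·D_h) = 5.147/√(9.81×10.1) = 0.517, which is less than 1, so the flow is subcritical.

subcritical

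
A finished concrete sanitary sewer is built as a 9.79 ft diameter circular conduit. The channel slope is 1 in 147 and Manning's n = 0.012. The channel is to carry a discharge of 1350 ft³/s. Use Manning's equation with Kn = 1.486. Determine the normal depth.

y_n = 7.75 ft

Manning's equation rearranged: A R^(2/3) = nQ / (1.486·√S) = 0.012 × 1350 / (1.486 × √0.006803) = 132.2.
Trying y = 9.1 ft: A R^(2/3) = 147 — over.
Trying y = 5.76 ft: A R^(2/3) = 89.11 — short.
Trying y = 7.75 ft: A R^(2/3) = 132.2 — close enough.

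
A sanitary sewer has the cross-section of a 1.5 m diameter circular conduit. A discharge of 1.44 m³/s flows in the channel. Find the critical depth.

y_c = 0.612 m

At critical depth, Q² T / (g A³) = 1, i.e. A³/T = Q²/g = 1.44²/9.81 = 0.2114.
Try y = 0.51 m: A³/T = 0.1047 — too small.
Try y = 0.728 m: A³/T = 0.4104 — too large.
Try y = 0.612 m: A³/T = 0.2111 — close enough.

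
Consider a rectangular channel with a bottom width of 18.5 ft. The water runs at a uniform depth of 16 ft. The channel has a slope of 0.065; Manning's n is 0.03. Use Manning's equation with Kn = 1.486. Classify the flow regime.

Flow area A = b·y = 18.5 × 16 = 296 ft². Wetted perimeter P = b + 2y = 18.5 + 2×16 = 50.5 ft.
Hydraulic radius R = A/P = 296/50.5 = 5.861 ft.
V = (1.486/n) R^(2/3) √S = (1.486/0.03) × 5.861^(2/3) × √0.065 = 41.05 ft/s. Hydraulic depth D_h = A/T = 296/18.5 = 16 ft.
Froude number Fr = V/√(g·D_h) = 41.05/√(32.2×16) = 1.81, which is greater than 1, so the flow is supercritical.

supercritical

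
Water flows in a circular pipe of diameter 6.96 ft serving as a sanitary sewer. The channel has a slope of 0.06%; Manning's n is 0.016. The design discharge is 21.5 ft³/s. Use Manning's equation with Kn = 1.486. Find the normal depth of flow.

Manning's equation rearranged: A R^(2/3) = nQ / (1.486·√S) = 0.016 × 21.5 / (1.486 × √0.0006) = 9.451.
At y = 2.28 ft: A R^(2/3) = 12.76 — over.
At y = 1.95 ft: A R^(2/3) = 9.436 — close enough.

y_n = 1.95 ft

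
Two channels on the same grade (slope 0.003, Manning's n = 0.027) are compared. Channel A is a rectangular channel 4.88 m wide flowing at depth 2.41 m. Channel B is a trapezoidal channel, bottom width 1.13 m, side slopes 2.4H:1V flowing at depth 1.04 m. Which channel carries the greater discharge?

Channel A: Flow area A = b·y = 4.88 × 2.41 = 11.76 m². Wetted perimeter P = b + 2y = 4.88 + 2×2.41 = 9.7 m. Hydraulic radius R = A/P = 11.76/9.7 = 1.212 m. Q_A = (1/0.027)·11.76·1.212^(2/3)·√0.003 = 27.13 m³/s.
Channel B: With bottom width b = 1.13 m and side slope z = 2.4: A = (b + zy)y = (1.13 + 2.4×1.04)×1.04 = 3.771 m²; P = b + 2y√(1+z²) = 1.13 + 2×1.04×2.6 = 6.538 m. Hydraulic radius R = A/P = 3.771/6.538 = 0.5768 m. Q_B = (1/0.027)·3.771·0.5768^(2/3)·√0.003 = 5.301 m³/s.
Q_A = 27.13 m³/s vs Q_B = 5.301 m³/s, so channel A carries more.

channel A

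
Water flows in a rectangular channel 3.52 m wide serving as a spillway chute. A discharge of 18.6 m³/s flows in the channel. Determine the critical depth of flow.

y_c = 1.42 m

For a rectangular channel, critical depth y_c = (q²/g)^(1/3) where q = Q/b = 18.6/3.52 = 5.284 m²/s.
So y_c = (5.284²/9.81)^(1/3) = 1.42 m.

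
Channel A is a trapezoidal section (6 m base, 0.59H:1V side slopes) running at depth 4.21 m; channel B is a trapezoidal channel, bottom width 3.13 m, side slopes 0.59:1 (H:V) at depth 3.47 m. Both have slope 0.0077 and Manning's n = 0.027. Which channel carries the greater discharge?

channel A

Channel A: With bottom width b = 6 m and side slope z = 0.59: A = (b + zy)y = (6 + 0.59×4.21)×4.21 = 35.72 m²; P = b + 2y√(1+z²) = 6 + 2×4.21×1.161 = 15.78 m. Hydraulic radius R = A/P = 35.72/15.78 = 2.264 m. Q_A = (1/0.027)·35.72·2.264^(2/3)·√0.0077 = 200.1 m³/s.
Channel B: With bottom width b = 3.13 m and side slope z = 0.59: A = (b + zy)y = (3.13 + 0.59×3.47)×3.47 = 17.97 m²; P = b + 2y√(1+z²) = 3.13 + 2×3.47×1.161 = 11.19 m. Hydraulic radius R = A/P = 17.97/11.19 = 1.606 m. Q_B = (1/0.027)·17.97·1.606^(2/3)·√0.0077 = 80.06 m³/s.
Q_A = 200.1 m³/s vs Q_B = 80.06 m³/s, so channel A carries more.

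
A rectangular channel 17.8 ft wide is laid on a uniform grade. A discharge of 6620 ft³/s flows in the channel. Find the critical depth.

For a rectangular channel, critical depth y_c = (q²/g)^(1/3) where q = Q/b = 6620/17.8 = 371.9 ft²/s.
So y_c = (371.9²/32.2)^(1/3) = 16.3 ft.

y_c = 16.3 ft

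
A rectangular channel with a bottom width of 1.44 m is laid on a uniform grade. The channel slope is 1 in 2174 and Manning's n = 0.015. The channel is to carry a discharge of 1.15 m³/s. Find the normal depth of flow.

Manning's equation rearranged: A R^(2/3) = nQ / (1·√S) = 0.015 × 1.15 / (√0.00046) = 0.8043.
At y = 0.735 m: A R^(2/3) = 0.5393 — too small.
At y = 1.11 m: A R^(2/3) = 0.9201 — too large.
At y = 0.999 m: A R^(2/3) = 0.8048 — close enough.

y_n = 0.999 m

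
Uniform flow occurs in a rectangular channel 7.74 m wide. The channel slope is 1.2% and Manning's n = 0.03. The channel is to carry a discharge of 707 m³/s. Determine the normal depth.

Manning's equation rearranged: A R^(2/3) = nQ / (1·√S) = 0.03 × 707 / (√0.012) = 193.6.
Trying y = 9.77 m: A R^(2/3) = 149.2 — too small.
Trying y = 12.2 m: A R^(2/3) = 193.7 — close enough.

y_n = 12.2 m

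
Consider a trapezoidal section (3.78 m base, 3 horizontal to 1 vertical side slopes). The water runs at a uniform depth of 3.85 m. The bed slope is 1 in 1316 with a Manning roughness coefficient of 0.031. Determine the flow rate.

Q = 86 m³/s

With bottom width b = 3.78 m and side slope z = 3: A = (b + zy)y = (3.78 + 3×3.85)×3.85 = 59.02 m²; P = b + 2y√(1+z²) = 3.78 + 2×3.85×3.162 = 28.13 m.
Hydraulic radius R = A/P = 59.02/28.13 = 2.098 m.
Manning's equation: Q = (1/n) A R^(2/3) S^(1/2) = (1/0.031) × 59.02 × 2.098^(2/3) × 0.0007599^(1/2) = 86 m³/s.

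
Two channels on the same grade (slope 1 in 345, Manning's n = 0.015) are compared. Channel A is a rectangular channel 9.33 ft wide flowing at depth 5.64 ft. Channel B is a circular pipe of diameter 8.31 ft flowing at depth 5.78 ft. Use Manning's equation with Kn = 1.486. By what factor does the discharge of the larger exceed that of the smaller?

1.34

Channel A: Flow area A = b·y = 9.33 × 5.64 = 52.62 ft². Wetted perimeter P = b + 2y = 9.33 + 2×5.64 = 20.61 ft. Hydraulic radius R = A/P = 52.62/20.61 = 2.553 ft. Q_A = (1.486/0.015)·52.62·2.553^(2/3)·√0.002899 = 524.3 ft³/s.
Channel B: For a circular section of diameter D = 8.31 ft at depth y = 5.78 ft, the central angle is θ = 2 arccos(1 − 2y/D) = 3.945 rad. Then A = (D²/8)(θ − sin θ) = 40.27 ft² and P = Dθ/2 = 16.39 ft. Hydraulic radius R = A/P = 40.27/16.39 = 2.457 ft. Q_B = (1.486/0.015)·40.27·2.457^(2/3)·√0.002899 = 391 ft³/s.
The larger discharge is 524.3 ft³/s and the smaller is 391 ft³/s; the ratio is 1.34.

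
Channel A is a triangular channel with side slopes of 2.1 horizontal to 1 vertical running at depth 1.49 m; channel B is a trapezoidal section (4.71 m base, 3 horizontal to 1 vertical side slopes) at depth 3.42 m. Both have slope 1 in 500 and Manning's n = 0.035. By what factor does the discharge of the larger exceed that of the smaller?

Channel A: For a triangular section with side slope z = 2.1: A = zy² = 2.1×1.49² = 4.662 m²; P = 2y√(1+z²) = 2×1.49×2.326 = 6.931 m. Hydraulic radius R = A/P = 4.662/6.931 = 0.6726 m. Q_A = (1/0.035)·4.662·0.6726^(2/3)·√0.002 = 4.573 m³/s.
Channel B: With bottom width b = 4.71 m and side slope z = 3: A = (b + zy)y = (4.71 + 3×3.42)×3.42 = 51.2 m²; P = b + 2y√(1+z²) = 4.71 + 2×3.42×3.162 = 26.34 m. Hydraulic radius R = A/P = 51.2/26.34 = 1.944 m. Q_B = (1/0.035)·51.2·1.944^(2/3)·√0.002 = 101.9 m³/s.
The larger discharge is 101.9 m³/s and the smaller is 4.573 m³/s; the ratio is 22.3.

22.3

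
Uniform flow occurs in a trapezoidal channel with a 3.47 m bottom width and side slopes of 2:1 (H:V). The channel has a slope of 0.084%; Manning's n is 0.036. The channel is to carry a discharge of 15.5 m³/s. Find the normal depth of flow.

y_n = 2.13 m

Manning's equation rearranged: A R^(2/3) = nQ / (1·√S) = 0.036 × 15.5 / (√0.00084) = 19.25.
At y = 1.64 m: A R^(2/3) = 11.25 — too small.
At y = 2.46 m: A R^(2/3) = 26.15 — too large.
At y = 2.13 m: A R^(2/3) = 19.28 — close enough.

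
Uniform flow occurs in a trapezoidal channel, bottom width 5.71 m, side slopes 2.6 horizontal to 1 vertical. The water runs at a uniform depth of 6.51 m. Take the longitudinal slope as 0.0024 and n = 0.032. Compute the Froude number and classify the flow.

subcritical

With bottom width b = 5.71 m and side slope z = 2.6: A = (b + zy)y = (5.71 + 2.6×6.51)×6.51 = 147.4 m²; P = b + 2y√(1+z²) = 5.71 + 2×6.51×2.786 = 41.98 m.
Hydraulic radius R = A/P = 147.4/41.98 = 3.51 m.
V = (1/n) R^(2/3) √S = (1/0.032) × 3.51^(2/3) × √0.0024 = 3.536 m/s. Hydraulic depth D_h = A/T = 147.4/39.56 = 3.725 m.
Froude number Fr = V/√(g·D_h) = 3.536/√(9.81×3.725) = 0.585, which is less than 1, so the flow is subcritical.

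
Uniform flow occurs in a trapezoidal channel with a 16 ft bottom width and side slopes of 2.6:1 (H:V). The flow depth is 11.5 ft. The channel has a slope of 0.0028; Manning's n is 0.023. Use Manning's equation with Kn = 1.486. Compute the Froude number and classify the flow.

With bottom width b = 16 ft and side slope z = 2.6: A = (b + zy)y = (16 + 2.6×11.5)×11.5 = 527.9 ft²; P = b + 2y√(1+z²) = 16 + 2×11.5×2.786 = 80.07 ft.
Hydraulic radius R = A/P = 527.9/80.07 = 6.592 ft.
V = (1.486/n) R^(2/3) √S = (1.486/0.023) × 6.592^(2/3) × √0.0028 = 12.02 ft/s. Hydraulic depth D_h = A/T = 527.9/75.8 = 6.964 ft.
Froude number Fr = V/√(g·D_h) = 12.02/√(32.2×6.964) = 0.803, which is less than 1, so the flow is subcritical.

subcritical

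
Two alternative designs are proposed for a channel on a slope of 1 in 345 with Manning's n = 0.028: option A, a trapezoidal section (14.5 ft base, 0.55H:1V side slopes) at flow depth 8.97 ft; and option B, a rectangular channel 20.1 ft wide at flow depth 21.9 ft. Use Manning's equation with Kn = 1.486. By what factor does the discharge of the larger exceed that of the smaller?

3.13

Channel A: With bottom width b = 14.5 ft and side slope z = 0.55: A = (b + zy)y = (14.5 + 0.55×8.97)×8.97 = 174.3 ft²; P = b + 2y√(1+z²) = 14.5 + 2×8.97×1.141 = 34.97 ft. Hydraulic radius R = A/P = 174.3/34.97 = 4.984 ft. Q_A = (1.486/0.028)·174.3·4.984^(2/3)·√0.002899 = 1453 ft³/s.
Channel B: Flow area A = b·y = 20.1 × 21.9 = 440.2 ft². Wetted perimeter P = b + 2y = 20.1 + 2×21.9 = 63.9 ft. Hydraulic radius R = A/P = 440.2/63.9 = 6.889 ft. Q_B = (1.486/0.028)·440.2·6.889^(2/3)·√0.002899 = 4554 ft³/s.
The larger discharge is 4554 ft³/s and the smaller is 1453 ft³/s; the ratio is 3.13.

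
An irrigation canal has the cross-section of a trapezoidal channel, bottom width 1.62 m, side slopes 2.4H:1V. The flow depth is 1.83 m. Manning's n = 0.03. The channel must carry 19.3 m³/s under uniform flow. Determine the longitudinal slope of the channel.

With bottom width b = 1.62 m and side slope z = 2.4: A = (b + zy)y = (1.62 + 2.4×1.83)×1.83 = 11 m²; P = b + 2y√(1+z²) = 1.62 + 2×1.83×2.6 = 11.14 m.
Hydraulic radius R = A/P = 11/11.14 = 0.988 m.
From Manning's equation, S = [nQ / (1 A R^(2/3))]² = [0.03 × 19.3 / (1 × 11 × 0.988^(2/3))]² = 0.00281.

S = 0.00281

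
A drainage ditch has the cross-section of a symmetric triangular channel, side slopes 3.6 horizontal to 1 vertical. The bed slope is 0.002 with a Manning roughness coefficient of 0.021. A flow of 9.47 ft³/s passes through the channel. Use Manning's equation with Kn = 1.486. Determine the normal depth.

Manning's equation rearranged: A R^(2/3) = nQ / (1.486·√S) = 0.021 × 9.47 / (1.486 × √0.002) = 2.993.
Try y = 0.823 ft: A R^(2/3) = 1.316 — too small.
Try y = 1.38 ft: A R^(2/3) = 5.222 — too large.
Try y = 1.12 ft: A R^(2/3) = 2.993 — ≈ 2.993.

y_n = 1.12 ft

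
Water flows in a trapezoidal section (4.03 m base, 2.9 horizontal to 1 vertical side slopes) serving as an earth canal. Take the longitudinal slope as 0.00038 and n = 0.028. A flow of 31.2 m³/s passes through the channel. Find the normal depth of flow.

y_n = 2.75 m

Manning's equation rearranged: A R^(2/3) = nQ / (1·√S) = 0.028 × 31.2 / (√0.00038) = 44.81.
Try y = 3.49 m: A R^(2/3) = 76.85 — too large.
Try y = 2.75 m: A R^(2/3) = 44.78 — ≈ 44.81.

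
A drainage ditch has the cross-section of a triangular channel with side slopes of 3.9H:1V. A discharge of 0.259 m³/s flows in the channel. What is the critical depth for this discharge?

At critical depth, Q² T / (g A³) = 1, i.e. A³/T = Q²/g = 0.259²/9.81 = 0.006838.
At y = 0.287 m: A³/T = 0.01481 — high.
At y = 0.21 m: A³/T = 0.003106 — low.
At y = 0.246 m: A³/T = 0.006851 — matches.

y_c = 0.246 m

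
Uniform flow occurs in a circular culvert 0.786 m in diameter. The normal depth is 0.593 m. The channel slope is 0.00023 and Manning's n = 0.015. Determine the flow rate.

For a circular section of diameter D = 0.786 m at depth y = 0.593 m, the central angle is θ = 2 arccos(1 − 2y/D) = 4.209 rad. Then A = (D²/8)(θ − sin θ) = 0.3927 m² and P = Dθ/2 = 1.654 m.
Hydraulic radius R = A/P = 0.3927/1.654 = 0.2374 m.
Manning's equation: Q = (1/n) A R^(2/3) S^(1/2) = (1/0.015) × 0.3927 × 0.2374^(2/3) × 0.00023^(1/2) = 0.152 m³/s.

Q = 0.152 m³/s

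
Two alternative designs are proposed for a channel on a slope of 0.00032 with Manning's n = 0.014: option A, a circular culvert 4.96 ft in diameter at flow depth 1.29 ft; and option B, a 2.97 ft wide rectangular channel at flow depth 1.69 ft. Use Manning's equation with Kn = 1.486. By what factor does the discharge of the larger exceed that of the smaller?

1.3

Channel A: For a circular section of diameter D = 4.96 ft at depth y = 1.29 ft, the central angle is θ = 2 arccos(1 − 2y/D) = 2.141 rad. Then A = (D²/8)(θ − sin θ) = 3.994 ft² and P = Dθ/2 = 5.309 ft. Hydraulic radius R = A/P = 3.994/5.309 = 0.7523 ft. Q_A = (1.486/0.014)·3.994·0.7523^(2/3)·√0.00032 = 6.272 ft³/s.
Channel B: Flow area A = b·y = 2.97 × 1.69 = 5.019 ft². Wetted perimeter P = b + 2y = 2.97 + 2×1.69 = 6.35 ft. Hydraulic radius R = A/P = 5.019/6.35 = 0.7904 ft. Q_B = (1.486/0.014)·5.019·0.7904^(2/3)·√0.00032 = 8.147 ft³/s.
The larger discharge is 8.147 ft³/s and the smaller is 6.272 ft³/s; the ratio is 1.3.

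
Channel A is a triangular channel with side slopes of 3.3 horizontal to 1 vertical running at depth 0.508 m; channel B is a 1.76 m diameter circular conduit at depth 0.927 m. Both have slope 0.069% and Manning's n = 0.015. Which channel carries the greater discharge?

channel B

Channel A: For a triangular section with side slope z = 3.3: A = zy² = 3.3×0.508² = 0.8516 m²; P = 2y√(1+z²) = 2×0.508×3.448 = 3.503 m. Hydraulic radius R = A/P = 0.8516/3.503 = 0.2431 m. Q_A = (1/0.015)·0.8516·0.2431^(2/3)·√0.00069 = 0.5809 m³/s.
Channel B: For a circular section of diameter D = 1.76 m at depth y = 0.927 m, the central angle is θ = 2 arccos(1 − 2y/D) = 3.248 rad. Then A = (D²/8)(θ − sin θ) = 1.299 m² and P = Dθ/2 = 2.859 m. Hydraulic radius R = A/P = 1.299/2.859 = 0.4544 m. Q_B = (1/0.015)·1.299·0.4544^(2/3)·√0.00069 = 1.345 m³/s.
Q_A = 0.5809 m³/s vs Q_B = 1.345 m³/s, so channel B carries more.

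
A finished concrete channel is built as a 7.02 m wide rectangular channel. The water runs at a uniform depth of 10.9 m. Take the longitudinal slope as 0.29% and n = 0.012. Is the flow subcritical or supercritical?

Flow area A = b·y = 7.02 × 10.9 = 76.52 m². Wetted perimeter P = b + 2y = 7.02 + 2×10.9 = 28.82 m.
Hydraulic radius R = A/P = 76.52/28.82 = 2.655 m.
V = (1/n) R^(2/3) √S = (1/0.012) × 2.655^(2/3) × √0.0029 = 8.605 m/s. Hydraulic depth D_h = A/T = 76.52/7.02 = 10.9 m.
Froude number Fr = V/√(g·D_h) = 8.605/√(9.81×10.9) = 0.832, which is less than 1, so the flow is subcritical.

subcritical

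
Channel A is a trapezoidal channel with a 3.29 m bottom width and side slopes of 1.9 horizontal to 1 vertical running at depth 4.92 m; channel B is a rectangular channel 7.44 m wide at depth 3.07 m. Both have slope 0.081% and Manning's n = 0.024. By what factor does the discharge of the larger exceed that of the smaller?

Channel A: With bottom width b = 3.29 m and side slope z = 1.9: A = (b + zy)y = (3.29 + 1.9×4.92)×4.92 = 62.18 m²; P = b + 2y√(1+z²) = 3.29 + 2×4.92×2.147 = 24.42 m. Hydraulic radius R = A/P = 62.18/24.42 = 2.547 m. Q_A = (1/0.024)·62.18·2.547^(2/3)·√0.00081 = 137.5 m³/s.
Channel B: Flow area A = b·y = 7.44 × 3.07 = 22.84 m². Wetted perimeter P = b + 2y = 7.44 + 2×3.07 = 13.58 m. Hydraulic radius R = A/P = 22.84/13.58 = 1.682 m. Q_B = (1/0.024)·22.84·1.682^(2/3)·√0.00081 = 38.31 m³/s.
The larger discharge is 137.5 m³/s and the smaller is 38.31 m³/s; the ratio is 3.59.

3.59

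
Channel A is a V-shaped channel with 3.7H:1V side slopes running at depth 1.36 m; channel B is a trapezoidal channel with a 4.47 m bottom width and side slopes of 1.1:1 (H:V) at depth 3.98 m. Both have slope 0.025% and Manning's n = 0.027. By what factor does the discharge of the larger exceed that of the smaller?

11.4

Channel A: For a triangular section with side slope z = 3.7: A = zy² = 3.7×1.36² = 6.844 m²; P = 2y√(1+z²) = 2×1.36×3.833 = 10.43 m. Hydraulic radius R = A/P = 6.844/10.43 = 0.6564 m. Q_A = (1/0.027)·6.844·0.6564^(2/3)·√0.00025 = 3.027 m³/s.
Channel B: With bottom width b = 4.47 m and side slope z = 1.1: A = (b + zy)y = (4.47 + 1.1×3.98)×3.98 = 35.22 m²; P = b + 2y√(1+z²) = 4.47 + 2×3.98×1.487 = 16.3 m. Hydraulic radius R = A/P = 35.22/16.3 = 2.16 m. Q_B = (1/0.027)·35.22·2.16^(2/3)·√0.00025 = 34.46 m³/s.
The larger discharge is 34.46 m³/s and the smaller is 3.027 m³/s; the ratio is 11.4.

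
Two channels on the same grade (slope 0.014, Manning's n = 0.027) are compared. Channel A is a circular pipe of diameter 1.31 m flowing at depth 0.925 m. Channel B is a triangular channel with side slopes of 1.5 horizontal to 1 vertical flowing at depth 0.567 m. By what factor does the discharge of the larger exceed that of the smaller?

2.95

Channel A: For a circular section of diameter D = 1.31 m at depth y = 0.925 m, the central angle is θ = 2 arccos(1 − 2y/D) = 3.991 rad. Then A = (D²/8)(θ − sin θ) = 1.017 m² and P = Dθ/2 = 2.614 m. Hydraulic radius R = A/P = 1.017/2.614 = 0.3891 m. Q_A = (1/0.027)·1.017·0.3891^(2/3)·√0.014 = 2.376 m³/s.
Channel B: For a triangular section with side slope z = 1.5: A = zy² = 1.5×0.567² = 0.4822 m²; P = 2y√(1+z²) = 2×0.567×1.803 = 2.044 m. Hydraulic radius R = A/P = 0.4822/2.044 = 0.2359 m. Q_B = (1/0.027)·0.4822·0.2359^(2/3)·√0.014 = 0.8068 m³/s.
The larger discharge is 2.376 m³/s and the smaller is 0.8068 m³/s; the ratio is 2.95.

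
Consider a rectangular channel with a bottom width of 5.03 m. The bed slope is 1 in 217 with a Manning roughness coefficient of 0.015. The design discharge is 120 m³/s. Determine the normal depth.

Manning's equation rearranged: A R^(2/3) = nQ / (1·√S) = 0.015 × 120 / (√0.004608) = 26.52.
At y = 4.82 m: A R^(2/3) = 33.89 — too large.
At y = 2.84 m: A R^(2/3) = 17.31 — too small.
At y = 3.96 m: A R^(2/3) = 26.54 — close enough.

y_n = 3.96 m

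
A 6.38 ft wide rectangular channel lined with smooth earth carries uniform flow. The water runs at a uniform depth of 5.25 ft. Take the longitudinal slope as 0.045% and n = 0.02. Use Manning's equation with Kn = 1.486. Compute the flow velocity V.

Flow area A = b·y = 6.38 × 5.25 = 33.49 ft². Wetted perimeter P = b + 2y = 6.38 + 2×5.25 = 16.88 ft.
Hydraulic radius R = A/P = 33.49/16.88 = 1.984 ft.
From Manning's equation, V = (1.486/n) R^(2/3) S^(1/2) = (1.486/0.02) × 1.984^(2/3) × 0.00045^(1/2) = 2.49 ft/s.

V = 2.49 ft/s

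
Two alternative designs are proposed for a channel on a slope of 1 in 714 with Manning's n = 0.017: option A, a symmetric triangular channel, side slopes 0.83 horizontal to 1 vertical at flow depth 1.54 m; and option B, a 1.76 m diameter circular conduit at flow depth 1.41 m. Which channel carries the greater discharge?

Channel A: For a triangular section with side slope z = 0.83: A = zy² = 0.83×1.54² = 1.968 m²; P = 2y√(1+z²) = 2×1.54×1.3 = 4.003 m. Hydraulic radius R = A/P = 1.968/4.003 = 0.4918 m. Q_A = (1/0.017)·1.968·0.4918^(2/3)·√0.001401 = 2.7 m³/s.
Channel B: For a circular section of diameter D = 1.76 m at depth y = 1.41 m, the central angle is θ = 2 arccos(1 − 2y/D) = 4.434 rad. Then A = (D²/8)(θ − sin θ) = 2.089 m² and P = Dθ/2 = 3.902 m. Hydraulic radius R = A/P = 2.089/3.902 = 0.5354 m. Q_B = (1/0.017)·2.089·0.5354^(2/3)·√0.001401 = 3.033 m³/s.
Q_A = 2.7 m³/s vs Q_B = 3.033 m³/s, so channel B carries more.

channel B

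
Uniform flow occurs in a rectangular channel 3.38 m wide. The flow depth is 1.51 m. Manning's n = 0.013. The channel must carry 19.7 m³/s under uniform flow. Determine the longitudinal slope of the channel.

Flow area A = b·y = 3.38 × 1.51 = 5.104 m². Wetted perimeter P = b + 2y = 3.38 + 2×1.51 = 6.4 m.
Hydraulic radius R = A/P = 5.104/6.4 = 0.7975 m.
From Manning's equation, S = [nQ / (1 A R^(2/3))]² = [0.013 × 19.7 / (1 × 5.104 × 0.7975^(2/3))]² = 0.0034.

S = 0.0034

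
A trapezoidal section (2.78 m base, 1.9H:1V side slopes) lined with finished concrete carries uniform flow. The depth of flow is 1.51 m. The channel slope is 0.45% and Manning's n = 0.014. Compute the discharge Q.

With bottom width b = 2.78 m and side slope z = 1.9: A = (b + zy)y = (2.78 + 1.9×1.51)×1.51 = 8.53 m²; P = b + 2y√(1+z²) = 2.78 + 2×1.51×2.147 = 9.264 m.
Hydraulic radius R = A/P = 8.53/9.264 = 0.9207 m.
Manning's equation: Q = (1/n) A R^(2/3) S^(1/2) = (1/0.014) × 8.53 × 0.9207^(2/3) × 0.0045^(1/2) = 38.7 m³/s.

Q = 38.7 m³/s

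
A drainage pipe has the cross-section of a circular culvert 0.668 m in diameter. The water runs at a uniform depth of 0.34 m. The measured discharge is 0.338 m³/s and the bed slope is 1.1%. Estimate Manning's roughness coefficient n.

For a circular section of diameter D = 0.668 m at depth y = 0.34 m, the central angle is θ = 2 arccos(1 − 2y/D) = 3.178 rad. Then A = (D²/8)(θ − sin θ) = 0.1792 m² and P = Dθ/2 = 1.061 m.
Hydraulic radius R = A/P = 0.1792/1.061 = 0.1689 m.
Rearranging Manning's equation: n = (1/Q) A R^(2/3) S^(1/2) = (1/0.338) × 0.1792 × 0.1689^(2/3) × √0.011 = 0.017.

n = 0.017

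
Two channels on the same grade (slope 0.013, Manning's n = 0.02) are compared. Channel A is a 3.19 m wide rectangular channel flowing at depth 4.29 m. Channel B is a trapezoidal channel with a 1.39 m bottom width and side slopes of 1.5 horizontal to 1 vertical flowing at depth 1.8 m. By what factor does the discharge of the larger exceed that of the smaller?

Channel A: Flow area A = b·y = 3.19 × 4.29 = 13.69 m². Wetted perimeter P = b + 2y = 3.19 + 2×4.29 = 11.77 m. Hydraulic radius R = A/P = 13.69/11.77 = 1.163 m. Q_A = (1/0.02)·13.69·1.163^(2/3)·√0.013 = 86.27 m³/s.
Channel B: With bottom width b = 1.39 m and side slope z = 1.5: A = (b + zy)y = (1.39 + 1.5×1.8)×1.8 = 7.362 m²; P = b + 2y√(1+z²) = 1.39 + 2×1.8×1.803 = 7.88 m. Hydraulic radius R = A/P = 7.362/7.88 = 0.9343 m. Q_B = (1/0.02)·7.362·0.9343^(2/3)·√0.013 = 40.11 m³/s.
The larger discharge is 86.27 m³/s and the smaller is 40.11 m³/s; the ratio is 2.15.

2.15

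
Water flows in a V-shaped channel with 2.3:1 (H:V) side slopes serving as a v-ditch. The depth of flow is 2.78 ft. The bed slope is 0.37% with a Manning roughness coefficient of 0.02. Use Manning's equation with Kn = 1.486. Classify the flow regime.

For a triangular section with side slope z = 2.3: A = zy² = 2.3×2.78² = 17.78 ft²; P = 2y√(1+z²) = 2×2.78×2.508 = 13.94 ft.
Hydraulic radius R = A/P = 17.78/13.94 = 1.275 ft.
V = (1.486/n) R^(2/3) √S = (1.486/0.02) × 1.275^(2/3) × √0.0037 = 5.313 ft/s. Hydraulic depth D_h = A/T = 17.78/12.79 = 1.39 ft.
Froude number Fr = V/√(g·D_h) = 5.313/√(32.2×1.39) = 0.794, which is less than 1, so the flow is subcritical.

subcritical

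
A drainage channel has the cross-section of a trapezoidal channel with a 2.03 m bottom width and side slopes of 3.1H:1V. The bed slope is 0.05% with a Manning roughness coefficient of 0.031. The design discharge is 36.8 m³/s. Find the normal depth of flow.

y_n = 3.13 m

Manning's equation rearranged: A R^(2/3) = nQ / (1·√S) = 0.031 × 36.8 / (√0.0005) = 51.02.
Try y = 3.71 m: A R^(2/3) = 77.44 — high.
Try y = 2.37 m: A R^(2/3) = 26.09 — low.
Try y = 3.13 m: A R^(2/3) = 51.03 — close enough.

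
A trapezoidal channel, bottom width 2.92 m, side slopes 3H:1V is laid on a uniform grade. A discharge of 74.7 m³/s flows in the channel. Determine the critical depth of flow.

At critical depth, Q² T / (g A³) = 1, i.e. A³/T = Q²/g = 74.7²/9.81 = 568.8.
Try y = 2.43 m: A³/T = 872.7 — too large.
Try y = 1.5 m: A³/T = 115.7 — too small.
Try y = 2.2 m: A³/T = 569.9 — close enough.

y_c = 2.2 m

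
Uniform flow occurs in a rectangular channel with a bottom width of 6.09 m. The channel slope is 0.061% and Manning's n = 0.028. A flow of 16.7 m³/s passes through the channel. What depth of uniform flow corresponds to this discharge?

y_n = 2.51 m

Manning's equation rearranged: A R^(2/3) = nQ / (1·√S) = 0.028 × 16.7 / (√0.00061) = 18.93.
Trying y = 2.91 m: A R^(2/3) = 23.1 — too large.
Trying y = 1.74 m: A R^(2/3) = 11.34 — too small.
Trying y = 2.51 m: A R^(2/3) = 18.91 — ≈ 18.93.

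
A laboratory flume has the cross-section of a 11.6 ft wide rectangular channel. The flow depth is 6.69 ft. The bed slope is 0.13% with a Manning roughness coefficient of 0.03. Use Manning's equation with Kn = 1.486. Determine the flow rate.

Flow area A = b·y = 11.6 × 6.69 = 77.6 ft². Wetted perimeter P = b + 2y = 11.6 + 2×6.69 = 24.98 ft.
Hydraulic radius R = A/P = 77.6/24.98 = 3.107 ft.
Manning's equation: Q = (1.486/n) A R^(2/3) S^(1/2) = (1.486/0.03) × 77.6 × 3.107^(2/3) × 0.0013^(1/2) = 295 ft³/s.

Q = 295 ft³/s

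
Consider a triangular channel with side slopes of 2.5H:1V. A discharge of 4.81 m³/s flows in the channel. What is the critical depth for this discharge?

At critical depth, Q² T / (g A³) = 1, i.e. A³/T = Q²/g = 4.81²/9.81 = 2.358.
At y = 1.15 m: A³/T = 6.285 — too large.
At y = 0.677 m: A³/T = 0.4444 — too small.
At y = 0.945 m: A³/T = 2.355 — ≈ 2.358.

y_c = 0.945 m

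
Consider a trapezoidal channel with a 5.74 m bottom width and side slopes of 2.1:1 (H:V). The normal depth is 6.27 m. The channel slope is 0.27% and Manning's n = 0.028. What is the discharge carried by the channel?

With bottom width b = 5.74 m and side slope z = 2.1: A = (b + zy)y = (5.74 + 2.1×6.27)×6.27 = 118.5 m²; P = b + 2y√(1+z²) = 5.74 + 2×6.27×2.326 = 34.91 m.
Hydraulic radius R = A/P = 118.5/34.91 = 3.396 m.
Manning's equation: Q = (1/n) A R^(2/3) S^(1/2) = (1/0.028) × 118.5 × 3.396^(2/3) × 0.0027^(1/2) = 497 m³/s.

Q = 497 m³/s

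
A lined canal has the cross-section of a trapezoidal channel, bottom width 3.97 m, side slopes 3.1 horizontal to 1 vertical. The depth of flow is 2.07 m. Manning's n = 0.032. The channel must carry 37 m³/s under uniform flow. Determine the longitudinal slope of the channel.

With bottom width b = 3.97 m and side slope z = 3.1: A = (b + zy)y = (3.97 + 3.1×2.07)×2.07 = 21.5 m²; P = b + 2y√(1+z²) = 3.97 + 2×2.07×3.257 = 17.46 m.
Hydraulic radius R = A/P = 21.5/17.46 = 1.232 m.
From Manning's equation, S = [nQ / (1 A R^(2/3))]² = [0.032 × 37 / (1 × 21.5 × 1.232^(2/3))]² = 0.0023.

S = 0.0023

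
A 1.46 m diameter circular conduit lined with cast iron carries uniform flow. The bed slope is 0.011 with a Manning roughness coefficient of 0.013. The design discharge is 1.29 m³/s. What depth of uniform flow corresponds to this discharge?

y_n = 0.428 m

Manning's equation rearranged: A R^(2/3) = nQ / (1·√S) = 0.013 × 1.29 / (√0.011) = 0.1599.
At y = 0.358 m: A R^(2/3) = 0.1127 — low.
At y = 0.522 m: A R^(2/3) = 0.234 — high.
At y = 0.428 m: A R^(2/3) = 0.1601 — ≈ 0.1599.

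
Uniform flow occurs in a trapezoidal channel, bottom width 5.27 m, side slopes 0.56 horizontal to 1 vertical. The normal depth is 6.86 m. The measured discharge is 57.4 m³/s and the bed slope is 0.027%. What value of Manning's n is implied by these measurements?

n = 0.037

With bottom width b = 5.27 m and side slope z = 0.56: A = (b + zy)y = (5.27 + 0.56×6.86)×6.86 = 62.51 m²; P = b + 2y√(1+z²) = 5.27 + 2×6.86×1.146 = 20.99 m.
Hydraulic radius R = A/P = 62.51/20.99 = 2.977 m.
Rearranging Manning's equation: n = (1/Q) A R^(2/3) S^(1/2) = (1/57.4) × 62.51 × 2.977^(2/3) × √0.00027 = 0.037.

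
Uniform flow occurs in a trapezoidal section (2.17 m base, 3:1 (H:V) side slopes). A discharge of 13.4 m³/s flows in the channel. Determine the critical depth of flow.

At critical depth, Q² T / (g A³) = 1, i.e. A³/T = Q²/g = 13.4²/9.81 = 18.3.
Trying y = 1.27 m: A³/T = 44.74 — too large.
Trying y = 0.768 m: A³/T = 5.985 — too small.
Trying y = 1.02 m: A³/T = 18.31 — ≈ 18.3.

y_c = 1.02 m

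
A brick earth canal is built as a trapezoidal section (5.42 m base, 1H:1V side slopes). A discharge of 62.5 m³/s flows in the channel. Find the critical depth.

y_c = 2.08 m

At critical depth, Q² T / (g A³) = 1, i.e. A³/T = Q²/g = 62.5²/9.81 = 398.2.
At y = 2.38 m: A³/T = 628.4 — too large.
At y = 1.6 m: A³/T = 164.4 — too small.
At y = 2.08 m: A³/T = 396.3 — close enough.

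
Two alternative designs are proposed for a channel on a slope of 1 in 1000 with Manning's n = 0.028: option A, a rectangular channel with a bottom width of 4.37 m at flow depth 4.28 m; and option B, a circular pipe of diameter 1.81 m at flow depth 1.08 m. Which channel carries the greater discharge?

channel A

Channel A: Flow area A = b·y = 4.37 × 4.28 = 18.7 m². Wetted perimeter P = b + 2y = 4.37 + 2×4.28 = 12.93 m. Hydraulic radius R = A/P = 18.7/12.93 = 1.447 m. Q_A = (1/0.028)·18.7·1.447^(2/3)·√0.001 = 27.02 m³/s.
Channel B: For a circular section of diameter D = 1.81 m at depth y = 1.08 m, the central angle is θ = 2 arccos(1 − 2y/D) = 3.531 rad. Then A = (D²/8)(θ − sin θ) = 1.601 m² and P = Dθ/2 = 3.195 m. Hydraulic radius R = A/P = 1.601/3.195 = 0.5011 m. Q_B = (1/0.028)·1.601·0.5011^(2/3)·√0.001 = 1.141 m³/s.
Q_A = 27.02 m³/s vs Q_B = 1.141 m³/s, so channel A carries more.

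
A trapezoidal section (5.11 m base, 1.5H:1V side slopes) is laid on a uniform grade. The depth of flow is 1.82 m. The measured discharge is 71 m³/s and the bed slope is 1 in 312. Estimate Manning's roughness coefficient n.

n = 0.013

With bottom width b = 5.11 m and side slope z = 1.5: A = (b + zy)y = (5.11 + 1.5×1.82)×1.82 = 14.27 m²; P = b + 2y√(1+z²) = 5.11 + 2×1.82×1.803 = 11.67 m.
Hydraulic radius R = A/P = 14.27/11.67 = 1.222 m.
Rearranging Manning's equation: n = (1/Q) A R^(2/3) S^(1/2) = (1/71) × 14.27 × 1.222^(2/3) × √0.003205 = 0.013.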